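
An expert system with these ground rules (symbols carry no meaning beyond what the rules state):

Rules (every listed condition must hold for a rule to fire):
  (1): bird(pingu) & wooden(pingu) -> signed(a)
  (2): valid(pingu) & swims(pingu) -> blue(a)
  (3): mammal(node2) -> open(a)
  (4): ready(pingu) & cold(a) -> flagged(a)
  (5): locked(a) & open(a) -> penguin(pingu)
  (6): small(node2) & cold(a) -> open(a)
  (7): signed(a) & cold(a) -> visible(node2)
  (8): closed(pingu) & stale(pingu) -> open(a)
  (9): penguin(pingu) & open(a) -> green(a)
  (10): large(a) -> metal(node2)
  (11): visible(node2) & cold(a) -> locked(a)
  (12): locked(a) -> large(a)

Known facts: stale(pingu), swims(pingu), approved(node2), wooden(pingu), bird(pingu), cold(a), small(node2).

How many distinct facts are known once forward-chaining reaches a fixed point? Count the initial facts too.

15

Round 1 fires (1), (6), giving signed(a), open(a).
Round 2 fires (7), giving visible(node2).
Round 3 fires (11), giving locked(a).
Round 4 fires (5), (12), giving penguin(pingu), large(a).
Round 5 fires (9), (10), giving green(a), metal(node2).
Closure: {approved(node2), bird(pingu), cold(a), green(a), large(a), locked(a), metal(node2), open(a), penguin(pingu), signed(a), small(node2), stale(pingu), swims(pingu), visible(node2), wooden(pingu)} — 15 facts.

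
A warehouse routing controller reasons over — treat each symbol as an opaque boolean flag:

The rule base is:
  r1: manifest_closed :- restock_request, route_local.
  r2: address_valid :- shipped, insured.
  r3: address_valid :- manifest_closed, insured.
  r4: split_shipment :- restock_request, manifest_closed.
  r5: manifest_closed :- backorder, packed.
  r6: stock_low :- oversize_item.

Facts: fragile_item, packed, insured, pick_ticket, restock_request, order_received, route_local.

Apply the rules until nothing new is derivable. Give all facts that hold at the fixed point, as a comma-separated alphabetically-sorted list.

[1] r1 [manifest_closed :- restock_request, route_local.]. ⇒ new: manifest_closed.
[2] r3 [address_valid :- manifest_closed, insured.]; r4 [split_shipment :- restock_request, manifest_closed.]. ⇒ new: address_valid, split_shipment.

address_valid, fragile_item, insured, manifest_closed, order_received, packed, pick_ticket, restock_request, route_local, split_shipment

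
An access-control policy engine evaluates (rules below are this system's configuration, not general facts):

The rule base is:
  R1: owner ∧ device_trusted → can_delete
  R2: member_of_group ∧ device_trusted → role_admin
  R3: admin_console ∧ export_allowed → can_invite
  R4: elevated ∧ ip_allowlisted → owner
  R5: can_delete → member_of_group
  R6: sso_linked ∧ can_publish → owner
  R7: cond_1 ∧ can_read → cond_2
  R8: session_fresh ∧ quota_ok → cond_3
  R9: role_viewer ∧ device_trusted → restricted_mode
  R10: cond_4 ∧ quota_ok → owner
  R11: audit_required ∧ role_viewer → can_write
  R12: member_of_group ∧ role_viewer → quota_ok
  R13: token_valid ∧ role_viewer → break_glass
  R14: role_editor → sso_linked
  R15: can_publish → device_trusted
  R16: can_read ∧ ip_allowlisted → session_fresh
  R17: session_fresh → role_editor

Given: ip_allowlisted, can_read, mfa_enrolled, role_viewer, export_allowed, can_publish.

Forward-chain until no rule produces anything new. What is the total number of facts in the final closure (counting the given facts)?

Round 1: R15 [can_publish → device_trusted]; R16 [can_read ∧ ip_allowlisted → session_fresh]. Adds device_trusted, session_fresh.
Round 2: R9 [role_viewer ∧ device_trusted → restricted_mode]; R17 [session_fresh → role_editor]. Adds restricted_mode, role_editor.
Round 3: R14 [role_editor → sso_linked]. Adds sso_linked.
Round 4: R6 [sso_linked ∧ can_publish → owner]. Adds owner.
Round 5: R1 [owner ∧ device_trusted → can_delete]. Adds can_delete.
Round 6: R5 [can_delete → member_of_group]. Adds member_of_group.
Round 7: R2 [member_of_group ∧ device_trusted → role_admin]; R12 [member_of_group ∧ role_viewer → quota_ok]. Adds role_admin, quota_ok.
Round 8: R8 [session_fresh ∧ quota_ok → cond_3]. Adds cond_3.
Closure: {can_delete, can_publish, can_read, cond_3, device_trusted, export_allowed, ip_allowlisted, member_of_group, mfa_enrolled, owner, quota_ok, restricted_mode, role_admin, role_editor, role_viewer, session_fresh, sso_linked} — 17 facts.

17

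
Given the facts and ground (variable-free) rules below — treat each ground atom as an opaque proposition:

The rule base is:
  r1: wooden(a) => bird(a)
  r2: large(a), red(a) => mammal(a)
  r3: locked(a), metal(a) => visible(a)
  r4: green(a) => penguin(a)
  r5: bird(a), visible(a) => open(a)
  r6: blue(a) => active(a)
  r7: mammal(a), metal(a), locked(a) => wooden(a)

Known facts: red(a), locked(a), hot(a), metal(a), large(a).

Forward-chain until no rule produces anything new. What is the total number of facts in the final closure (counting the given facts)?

[1] r2 [large(a), red(a) => mammal(a)]; r3 [locked(a), metal(a) => visible(a)]. ⇒ new: mammal(a), visible(a).
[2] r7 [mammal(a), metal(a), locked(a) => wooden(a)]. ⇒ new: wooden(a).
[3] r1 [wooden(a) => bird(a)]. ⇒ new: bird(a).
[4] r5 [bird(a), visible(a) => open(a)]. ⇒ new: open(a).
Closure: {bird(a), hot(a), large(a), locked(a), mammal(a), metal(a), open(a), red(a), visible(a), wooden(a)} — 10 facts.

10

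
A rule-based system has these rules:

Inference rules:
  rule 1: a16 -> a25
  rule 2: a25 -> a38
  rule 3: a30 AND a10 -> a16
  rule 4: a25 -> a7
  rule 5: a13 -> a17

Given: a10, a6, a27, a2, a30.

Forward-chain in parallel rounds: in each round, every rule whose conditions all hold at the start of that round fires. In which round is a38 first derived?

Round 1: rule 3 [a30 AND a10 -> a16]. Adds a16.
Round 2: rule 1 [a16 -> a25]. Adds a25.
Round 3: rule 2 [a25 -> a38]; rule 4 [a25 -> a7]. Adds a38, a7.
a38 first appears in round 3.

3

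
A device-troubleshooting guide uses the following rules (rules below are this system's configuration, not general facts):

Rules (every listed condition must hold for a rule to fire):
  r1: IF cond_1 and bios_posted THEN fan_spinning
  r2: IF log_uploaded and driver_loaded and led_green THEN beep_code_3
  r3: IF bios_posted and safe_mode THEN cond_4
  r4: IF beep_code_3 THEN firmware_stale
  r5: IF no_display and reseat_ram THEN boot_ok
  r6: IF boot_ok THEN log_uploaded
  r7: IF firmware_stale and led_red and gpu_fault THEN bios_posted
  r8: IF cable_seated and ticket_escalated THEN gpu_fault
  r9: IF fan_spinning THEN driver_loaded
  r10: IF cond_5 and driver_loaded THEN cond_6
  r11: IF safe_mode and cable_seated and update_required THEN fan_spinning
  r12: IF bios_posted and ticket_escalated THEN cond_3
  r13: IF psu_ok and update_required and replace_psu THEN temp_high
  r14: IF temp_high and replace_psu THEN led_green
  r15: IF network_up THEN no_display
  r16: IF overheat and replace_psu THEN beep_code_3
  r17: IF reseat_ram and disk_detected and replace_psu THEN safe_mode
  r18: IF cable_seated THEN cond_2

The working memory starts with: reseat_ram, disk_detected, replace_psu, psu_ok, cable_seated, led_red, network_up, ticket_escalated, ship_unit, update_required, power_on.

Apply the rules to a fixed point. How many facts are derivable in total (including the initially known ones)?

26

Round 1 fires r8, r13, r15, r17, r18, giving gpu_fault, temp_high, no_display, safe_mode, cond_2.
Round 2 fires r5, r11, r14, giving boot_ok, fan_spinning, led_green.
Round 3 fires r6, r9, giving log_uploaded, driver_loaded.
Round 4 fires r2, giving beep_code_3.
Round 5 fires r4, giving firmware_stale.
Round 6 fires r7, giving bios_posted.
Round 7 fires r3, r12, giving cond_4, cond_3.
Closure: {beep_code_3, bios_posted, boot_ok, cable_seated, cond_2, cond_3, cond_4, disk_detected, driver_loaded, fan_spinning, firmware_stale, gpu_fault, led_green, led_red, log_uploaded, network_up, no_display, power_on, psu_ok, replace_psu, reseat_ram, safe_mode, ship_unit, temp_high, ticket_escalated, update_required} — 26 facts.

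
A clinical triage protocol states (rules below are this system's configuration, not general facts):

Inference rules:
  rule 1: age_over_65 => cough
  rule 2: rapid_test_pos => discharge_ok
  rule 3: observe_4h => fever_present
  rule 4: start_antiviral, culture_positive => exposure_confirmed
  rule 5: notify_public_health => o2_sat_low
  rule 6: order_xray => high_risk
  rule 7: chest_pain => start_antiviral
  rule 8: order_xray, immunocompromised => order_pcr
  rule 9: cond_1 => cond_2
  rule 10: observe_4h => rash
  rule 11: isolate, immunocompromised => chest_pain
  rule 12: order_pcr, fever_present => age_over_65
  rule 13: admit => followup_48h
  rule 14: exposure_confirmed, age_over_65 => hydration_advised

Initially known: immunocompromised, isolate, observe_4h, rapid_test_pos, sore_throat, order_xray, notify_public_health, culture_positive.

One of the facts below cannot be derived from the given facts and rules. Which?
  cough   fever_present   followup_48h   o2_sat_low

Round 1 fires rule 2, rule 3, rule 5, rule 6, rule 8, rule 10, rule 11, giving discharge_ok, fever_present, o2_sat_low, high_risk, order_pcr, rash, chest_pain.
Round 2 fires rule 7, rule 12, giving start_antiviral, age_over_65.
Round 3 fires rule 1, rule 4, giving cough, exposure_confirmed.
Round 4 fires rule 14, giving hydration_advised.
Derived: o2_sat_low (round 1), cough (round 3), fever_present (round 1). followup_48h never appears in any round.

followup_48h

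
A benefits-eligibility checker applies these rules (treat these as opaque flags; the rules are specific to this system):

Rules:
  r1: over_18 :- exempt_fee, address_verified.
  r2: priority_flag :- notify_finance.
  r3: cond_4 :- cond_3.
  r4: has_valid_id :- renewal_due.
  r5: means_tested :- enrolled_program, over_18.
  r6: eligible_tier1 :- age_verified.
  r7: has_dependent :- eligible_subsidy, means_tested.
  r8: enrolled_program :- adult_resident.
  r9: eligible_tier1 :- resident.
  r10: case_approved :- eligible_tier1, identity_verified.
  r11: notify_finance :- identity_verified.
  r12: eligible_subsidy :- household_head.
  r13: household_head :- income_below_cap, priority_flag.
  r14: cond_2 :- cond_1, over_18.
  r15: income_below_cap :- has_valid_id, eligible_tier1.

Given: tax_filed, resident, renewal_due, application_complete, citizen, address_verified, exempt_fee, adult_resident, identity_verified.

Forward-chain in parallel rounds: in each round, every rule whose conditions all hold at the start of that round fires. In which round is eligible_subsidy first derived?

4

Round 1: r1 [over_18 :- exempt_fee, address_verified.]; r4 [has_valid_id :- renewal_due.]; r8 [enrolled_program :- adult_resident.]; r9 [eligible_tier1 :- resident.]; r11 [notify_finance :- identity_verified.]. New: over_18, has_valid_id, enrolled_program, eligible_tier1, notify_finance.
Round 2: r2 [priority_flag :- notify_finance.]; r5 [means_tested :- enrolled_program, over_18.]; r10 [case_approved :- eligible_tier1, identity_verified.]; r15 [income_below_cap :- has_valid_id, eligible_tier1.]. New: priority_flag, means_tested, case_approved, income_below_cap.
Round 3: r13 [household_head :- income_below_cap, priority_flag.]. New: household_head.
Round 4: r12 [eligible_subsidy :- household_head.]. New: eligible_subsidy.
eligible_subsidy first appears in round 4.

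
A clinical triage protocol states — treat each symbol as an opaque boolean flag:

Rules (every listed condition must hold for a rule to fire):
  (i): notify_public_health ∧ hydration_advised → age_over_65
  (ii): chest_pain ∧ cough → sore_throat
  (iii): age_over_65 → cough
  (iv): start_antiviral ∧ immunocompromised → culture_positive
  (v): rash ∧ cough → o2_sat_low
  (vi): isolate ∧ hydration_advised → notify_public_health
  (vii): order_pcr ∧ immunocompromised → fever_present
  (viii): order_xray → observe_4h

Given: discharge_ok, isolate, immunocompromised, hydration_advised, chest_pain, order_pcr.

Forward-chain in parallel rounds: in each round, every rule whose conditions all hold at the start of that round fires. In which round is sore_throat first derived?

[1] (vi) [isolate ∧ hydration_advised → notify_public_health]; (vii) [order_pcr ∧ immunocompromised → fever_present]. ⇒ new: notify_public_health, fever_present.
[2] (i) [notify_public_health ∧ hydration_advised → age_over_65]. ⇒ new: age_over_65.
[3] (iii) [age_over_65 → cough]. ⇒ new: cough.
[4] (ii) [chest_pain ∧ cough → sore_throat]. ⇒ new: sore_throat.
sore_throat first appears in round 4.

4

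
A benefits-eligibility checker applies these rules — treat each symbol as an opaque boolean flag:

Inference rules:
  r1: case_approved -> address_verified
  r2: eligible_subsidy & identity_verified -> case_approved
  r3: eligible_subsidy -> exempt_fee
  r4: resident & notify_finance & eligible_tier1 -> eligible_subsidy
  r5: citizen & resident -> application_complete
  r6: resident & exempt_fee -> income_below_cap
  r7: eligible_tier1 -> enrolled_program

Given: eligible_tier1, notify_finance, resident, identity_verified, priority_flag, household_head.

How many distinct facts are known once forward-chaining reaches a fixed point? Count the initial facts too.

Round 1: r4 [resident & notify_finance & eligible_tier1 -> eligible_subsidy]; r7 [eligible_tier1 -> enrolled_program]. New: eligible_subsidy, enrolled_program.
Round 2: r2 [eligible_subsidy & identity_verified -> case_approved]; r3 [eligible_subsidy -> exempt_fee]. New: case_approved, exempt_fee.
Round 3: r1 [case_approved -> address_verified]; r6 [resident & exempt_fee -> income_below_cap]. New: address_verified, income_below_cap.
Closure: {address_verified, case_approved, eligible_subsidy, eligible_tier1, enrolled_program, exempt_fee, household_head, identity_verified, income_below_cap, notify_finance, priority_flag, resident} — 12 facts.

12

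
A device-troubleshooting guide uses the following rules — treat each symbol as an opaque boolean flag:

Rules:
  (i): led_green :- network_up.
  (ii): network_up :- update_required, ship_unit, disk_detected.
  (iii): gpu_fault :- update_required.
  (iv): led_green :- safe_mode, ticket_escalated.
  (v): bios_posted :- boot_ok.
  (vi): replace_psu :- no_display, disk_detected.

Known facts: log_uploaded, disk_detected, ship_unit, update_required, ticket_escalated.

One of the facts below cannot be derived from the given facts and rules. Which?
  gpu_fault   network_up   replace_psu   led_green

replace_psu

Round 1: (ii) [network_up :- update_required, ship_unit, disk_detected.]; (iii) [gpu_fault :- update_required.]. Adds network_up, gpu_fault.
Round 2: (i) [led_green :- network_up.]. Adds led_green.
Derived: led_green (round 2), gpu_fault (round 1), network_up (round 1). replace_psu never appears in any round.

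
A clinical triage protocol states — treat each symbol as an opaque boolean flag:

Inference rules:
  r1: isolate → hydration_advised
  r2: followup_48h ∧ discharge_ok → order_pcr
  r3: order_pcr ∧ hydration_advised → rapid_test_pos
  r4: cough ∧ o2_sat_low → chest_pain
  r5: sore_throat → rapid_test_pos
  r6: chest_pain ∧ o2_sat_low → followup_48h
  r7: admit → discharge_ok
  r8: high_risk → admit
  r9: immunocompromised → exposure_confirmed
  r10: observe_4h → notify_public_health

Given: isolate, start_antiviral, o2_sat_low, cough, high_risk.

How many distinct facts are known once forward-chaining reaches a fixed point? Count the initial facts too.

Round 1: r1 [isolate → hydration_advised]; r4 [cough ∧ o2_sat_low → chest_pain]; r8 [high_risk → admit]. New: hydration_advised, chest_pain, admit.
Round 2: r6 [chest_pain ∧ o2_sat_low → followup_48h]; r7 [admit → discharge_ok]. New: followup_48h, discharge_ok.
Round 3: r2 [followup_48h ∧ discharge_ok → order_pcr]. New: order_pcr.
Round 4: r3 [order_pcr ∧ hydration_advised → rapid_test_pos]. New: rapid_test_pos.
Closure: {admit, chest_pain, cough, discharge_ok, followup_48h, high_risk, hydration_advised, isolate, o2_sat_low, order_pcr, rapid_test_pos, start_antiviral} — 12 facts.

12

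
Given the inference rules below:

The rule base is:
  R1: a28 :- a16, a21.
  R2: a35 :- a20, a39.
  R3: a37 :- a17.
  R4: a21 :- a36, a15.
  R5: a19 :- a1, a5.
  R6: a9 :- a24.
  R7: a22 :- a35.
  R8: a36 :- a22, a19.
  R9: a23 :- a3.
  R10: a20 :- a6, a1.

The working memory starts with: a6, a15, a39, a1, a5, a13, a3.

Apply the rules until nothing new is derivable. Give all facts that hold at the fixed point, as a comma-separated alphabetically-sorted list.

a1, a13, a15, a19, a20, a21, a22, a23, a3, a35, a36, a39, a5, a6

Round 1 fires R5, R9, R10, giving a19, a23, a20.
Round 2 fires R2, giving a35.
Round 3 fires R7, giving a22.
Round 4 fires R8, giving a36.
Round 5 fires R4, giving a21.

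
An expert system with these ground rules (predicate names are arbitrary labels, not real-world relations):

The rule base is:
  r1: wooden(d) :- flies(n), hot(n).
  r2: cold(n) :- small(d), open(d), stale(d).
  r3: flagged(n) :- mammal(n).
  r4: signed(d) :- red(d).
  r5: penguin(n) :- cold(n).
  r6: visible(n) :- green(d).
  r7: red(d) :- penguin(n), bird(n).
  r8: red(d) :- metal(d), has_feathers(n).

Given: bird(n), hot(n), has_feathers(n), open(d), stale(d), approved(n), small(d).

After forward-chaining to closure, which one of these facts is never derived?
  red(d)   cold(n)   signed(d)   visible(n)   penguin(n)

visible(n)

Round 1 fires r2, giving cold(n).
Round 2 fires r5, giving penguin(n).
Round 3 fires r7, giving red(d).
Round 4 fires r4, giving signed(d).
Derived: signed(d) (round 4), penguin(n) (round 2), red(d) (round 3), cold(n) (round 1). visible(n) never appears in any round.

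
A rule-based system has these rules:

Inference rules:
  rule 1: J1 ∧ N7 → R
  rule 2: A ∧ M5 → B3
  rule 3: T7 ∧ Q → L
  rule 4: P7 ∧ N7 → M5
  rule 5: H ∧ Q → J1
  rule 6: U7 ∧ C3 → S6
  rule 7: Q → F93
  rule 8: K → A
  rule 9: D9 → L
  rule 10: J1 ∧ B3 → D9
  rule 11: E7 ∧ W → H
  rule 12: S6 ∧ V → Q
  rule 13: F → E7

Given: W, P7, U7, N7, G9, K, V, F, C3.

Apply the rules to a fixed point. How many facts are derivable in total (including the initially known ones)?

Round 1: rule 4 [P7 ∧ N7 → M5]; rule 6 [U7 ∧ C3 → S6]; rule 8 [K → A]; rule 13 [F → E7]. New: M5, S6, A, E7.
Round 2: rule 2 [A ∧ M5 → B3]; rule 11 [E7 ∧ W → H]; rule 12 [S6 ∧ V → Q]. New: B3, H, Q.
Round 3: rule 5 [H ∧ Q → J1]; rule 7 [Q → F93]. New: J1, F93.
Round 4: rule 1 [J1 ∧ N7 → R]; rule 10 [J1 ∧ B3 → D9]. New: R, D9.
Round 5: rule 9 [D9 → L]. New: L.
Closure: {A, B3, C3, D9, E7, F, F93, G9, H, J1, K, L, M5, N7, P7, Q, R, S6, U7, V, W} — 21 facts.

21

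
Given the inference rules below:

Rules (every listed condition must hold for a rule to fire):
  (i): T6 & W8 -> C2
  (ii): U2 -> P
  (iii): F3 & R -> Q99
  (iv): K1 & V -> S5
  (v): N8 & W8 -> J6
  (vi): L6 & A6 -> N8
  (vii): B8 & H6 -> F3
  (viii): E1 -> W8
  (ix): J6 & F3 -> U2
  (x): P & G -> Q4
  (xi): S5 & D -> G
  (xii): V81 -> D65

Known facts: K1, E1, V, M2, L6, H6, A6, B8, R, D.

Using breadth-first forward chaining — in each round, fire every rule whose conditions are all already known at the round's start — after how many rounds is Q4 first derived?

5

Round 1 fires (iv), (vi), (vii), (viii), giving S5, N8, F3, W8.
Round 2 fires (iii), (v), (xi), giving Q99, J6, G.
Round 3 fires (ix), giving U2.
Round 4 fires (ii), giving P.
Round 5 fires (x), giving Q4.
Q4 first appears in round 5.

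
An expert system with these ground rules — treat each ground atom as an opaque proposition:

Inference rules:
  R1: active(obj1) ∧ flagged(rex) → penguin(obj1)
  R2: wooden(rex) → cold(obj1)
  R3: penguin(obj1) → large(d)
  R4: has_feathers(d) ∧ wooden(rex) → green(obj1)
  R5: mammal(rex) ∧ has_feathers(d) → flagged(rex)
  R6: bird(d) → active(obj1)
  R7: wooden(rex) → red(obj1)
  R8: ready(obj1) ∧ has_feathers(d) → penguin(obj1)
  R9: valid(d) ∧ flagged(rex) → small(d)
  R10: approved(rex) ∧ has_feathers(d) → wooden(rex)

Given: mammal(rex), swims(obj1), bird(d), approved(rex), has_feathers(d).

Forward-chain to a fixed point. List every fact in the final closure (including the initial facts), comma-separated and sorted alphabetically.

active(obj1), approved(rex), bird(d), cold(obj1), flagged(rex), green(obj1), has_feathers(d), large(d), mammal(rex), penguin(obj1), red(obj1), swims(obj1), wooden(rex)

[1] R5 [mammal(rex) ∧ has_feathers(d) → flagged(rex)]; R6 [bird(d) → active(obj1)]; R10 [approved(rex) ∧ has_feathers(d) → wooden(rex)]. ⇒ new: flagged(rex), active(obj1), wooden(rex).
[2] R1 [active(obj1) ∧ flagged(rex) → penguin(obj1)]; R2 [wooden(rex) → cold(obj1)]; R4 [has_feathers(d) ∧ wooden(rex) → green(obj1)]; R7 [wooden(rex) → red(obj1)]. ⇒ new: penguin(obj1), cold(obj1), green(obj1), red(obj1).
[3] R3 [penguin(obj1) → large(d)]. ⇒ new: large(d).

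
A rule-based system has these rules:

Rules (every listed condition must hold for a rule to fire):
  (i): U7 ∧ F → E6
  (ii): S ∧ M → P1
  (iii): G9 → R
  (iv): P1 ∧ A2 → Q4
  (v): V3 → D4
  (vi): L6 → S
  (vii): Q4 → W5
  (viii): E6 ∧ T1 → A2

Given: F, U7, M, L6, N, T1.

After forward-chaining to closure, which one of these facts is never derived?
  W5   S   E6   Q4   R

Round 1: (i) [U7 ∧ F → E6]; (vi) [L6 → S]. Adds E6, S.
Round 2: (ii) [S ∧ M → P1]; (viii) [E6 ∧ T1 → A2]. Adds P1, A2.
Round 3: (iv) [P1 ∧ A2 → Q4]. Adds Q4.
Round 4: (vii) [Q4 → W5]. Adds W5.
Derived: E6 (round 1), S (round 1), W5 (round 4), Q4 (round 3). R never appears in any round.

R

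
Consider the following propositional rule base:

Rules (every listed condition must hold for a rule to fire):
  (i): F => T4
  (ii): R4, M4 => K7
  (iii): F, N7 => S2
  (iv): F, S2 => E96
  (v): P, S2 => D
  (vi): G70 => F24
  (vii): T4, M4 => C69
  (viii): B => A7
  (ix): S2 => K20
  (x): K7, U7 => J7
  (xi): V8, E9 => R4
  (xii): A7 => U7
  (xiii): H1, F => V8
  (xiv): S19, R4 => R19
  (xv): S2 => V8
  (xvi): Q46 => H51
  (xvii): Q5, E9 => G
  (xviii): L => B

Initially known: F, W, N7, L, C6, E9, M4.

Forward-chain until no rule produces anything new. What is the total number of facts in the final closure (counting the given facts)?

Round 1: (i) [F => T4]; (iii) [F, N7 => S2]; (xviii) [L => B]. New: T4, S2, B.
Round 2: (iv) [F, S2 => E96]; (vii) [T4, M4 => C69]; (viii) [B => A7]; (ix) [S2 => K20]; (xv) [S2 => V8]. New: E96, C69, A7, K20, V8.
Round 3: (xi) [V8, E9 => R4]; (xii) [A7 => U7]. New: R4, U7.
Round 4: (ii) [R4, M4 => K7]. New: K7.
Round 5: (x) [K7, U7 => J7]. New: J7.
Closure: {A7, B, C6, C69, E9, E96, F, J7, K20, K7, L, M4, N7, R4, S2, T4, U7, V8, W} — 19 facts.

19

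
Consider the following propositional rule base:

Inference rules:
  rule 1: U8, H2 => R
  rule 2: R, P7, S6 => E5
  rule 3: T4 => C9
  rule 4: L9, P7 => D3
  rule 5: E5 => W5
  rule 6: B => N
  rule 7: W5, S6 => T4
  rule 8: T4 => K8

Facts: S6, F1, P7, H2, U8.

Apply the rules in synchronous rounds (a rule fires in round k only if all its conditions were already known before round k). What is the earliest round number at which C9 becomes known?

5

Round 1: rule 1 [U8, H2 => R]. Adds R.
Round 2: rule 2 [R, P7, S6 => E5]. Adds E5.
Round 3: rule 5 [E5 => W5]. Adds W5.
Round 4: rule 7 [W5, S6 => T4]. Adds T4.
Round 5: rule 3 [T4 => C9]; rule 8 [T4 => K8]. Adds C9, K8.
C9 first appears in round 5.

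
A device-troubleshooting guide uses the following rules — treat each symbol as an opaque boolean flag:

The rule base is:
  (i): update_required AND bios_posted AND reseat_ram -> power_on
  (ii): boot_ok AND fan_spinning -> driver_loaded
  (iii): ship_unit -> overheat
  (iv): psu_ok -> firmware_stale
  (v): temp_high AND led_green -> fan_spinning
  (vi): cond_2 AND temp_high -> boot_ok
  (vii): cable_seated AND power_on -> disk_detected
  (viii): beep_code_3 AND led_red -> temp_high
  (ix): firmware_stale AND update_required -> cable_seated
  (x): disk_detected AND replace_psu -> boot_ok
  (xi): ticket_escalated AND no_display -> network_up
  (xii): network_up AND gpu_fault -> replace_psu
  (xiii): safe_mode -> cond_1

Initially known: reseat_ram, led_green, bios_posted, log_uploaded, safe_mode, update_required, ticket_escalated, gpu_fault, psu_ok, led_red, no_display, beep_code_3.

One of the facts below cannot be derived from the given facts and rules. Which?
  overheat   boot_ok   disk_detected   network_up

Round 1 fires (i), (iv), (viii), (xi), (xiii), giving power_on, firmware_stale, temp_high, network_up, cond_1.
Round 2 fires (v), (ix), (xii), giving fan_spinning, cable_seated, replace_psu.
Round 3 fires (vii), giving disk_detected.
Round 4 fires (x), giving boot_ok.
Round 5 fires (ii), giving driver_loaded.
Derived: boot_ok (round 4), disk_detected (round 3), network_up (round 1). overheat never appears in any round.

overheat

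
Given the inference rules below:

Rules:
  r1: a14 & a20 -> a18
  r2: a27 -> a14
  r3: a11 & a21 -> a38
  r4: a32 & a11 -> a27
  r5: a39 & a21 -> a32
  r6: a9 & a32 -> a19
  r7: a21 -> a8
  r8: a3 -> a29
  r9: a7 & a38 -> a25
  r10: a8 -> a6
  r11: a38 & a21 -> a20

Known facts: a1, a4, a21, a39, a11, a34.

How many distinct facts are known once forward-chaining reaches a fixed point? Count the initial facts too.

14

Round 1: r3 [a11 & a21 -> a38]; r5 [a39 & a21 -> a32]; r7 [a21 -> a8]. Adds a38, a32, a8.
Round 2: r4 [a32 & a11 -> a27]; r10 [a8 -> a6]; r11 [a38 & a21 -> a20]. Adds a27, a6, a20.
Round 3: r2 [a27 -> a14]. Adds a14.
Round 4: r1 [a14 & a20 -> a18]. Adds a18.
Closure: {a1, a11, a14, a18, a20, a21, a27, a32, a34, a38, a39, a4, a6, a8} — 14 facts.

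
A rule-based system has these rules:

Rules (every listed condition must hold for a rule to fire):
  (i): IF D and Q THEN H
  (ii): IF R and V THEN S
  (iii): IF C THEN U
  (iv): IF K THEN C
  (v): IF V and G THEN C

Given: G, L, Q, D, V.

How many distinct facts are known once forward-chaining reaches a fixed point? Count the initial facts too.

8

Round 1: (i) [IF D and Q THEN H]; (v) [IF V and G THEN C]. New: H, C.
Round 2: (iii) [IF C THEN U]. New: U.
Closure: {C, D, G, H, L, Q, U, V} — 8 facts.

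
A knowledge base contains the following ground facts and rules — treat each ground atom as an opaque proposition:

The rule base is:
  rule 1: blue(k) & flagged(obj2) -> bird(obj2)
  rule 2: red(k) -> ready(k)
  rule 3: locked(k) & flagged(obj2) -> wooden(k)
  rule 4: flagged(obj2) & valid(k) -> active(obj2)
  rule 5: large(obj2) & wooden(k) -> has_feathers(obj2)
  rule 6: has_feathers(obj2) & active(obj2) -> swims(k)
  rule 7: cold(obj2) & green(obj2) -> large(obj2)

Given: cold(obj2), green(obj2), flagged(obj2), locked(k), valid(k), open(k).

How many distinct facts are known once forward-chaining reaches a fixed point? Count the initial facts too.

[1] rule 3 [locked(k) & flagged(obj2) -> wooden(k)]; rule 4 [flagged(obj2) & valid(k) -> active(obj2)]; rule 7 [cold(obj2) & green(obj2) -> large(obj2)]. ⇒ new: wooden(k), active(obj2), large(obj2).
[2] rule 5 [large(obj2) & wooden(k) -> has_feathers(obj2)]. ⇒ new: has_feathers(obj2).
[3] rule 6 [has_feathers(obj2) & active(obj2) -> swims(k)]. ⇒ new: swims(k).
Closure: {active(obj2), cold(obj2), flagged(obj2), green(obj2), has_feathers(obj2), large(obj2), locked(k), open(k), swims(k), valid(k), wooden(k)} — 11 facts.

11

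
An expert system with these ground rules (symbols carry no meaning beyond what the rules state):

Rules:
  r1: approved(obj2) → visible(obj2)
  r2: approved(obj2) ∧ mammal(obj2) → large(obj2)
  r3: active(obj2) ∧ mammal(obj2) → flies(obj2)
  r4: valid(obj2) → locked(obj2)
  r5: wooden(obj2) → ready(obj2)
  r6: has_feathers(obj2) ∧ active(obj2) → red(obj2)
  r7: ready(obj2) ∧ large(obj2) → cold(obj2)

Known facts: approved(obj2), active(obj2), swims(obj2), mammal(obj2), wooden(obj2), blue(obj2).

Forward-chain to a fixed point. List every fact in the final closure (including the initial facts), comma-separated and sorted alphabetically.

active(obj2), approved(obj2), blue(obj2), cold(obj2), flies(obj2), large(obj2), mammal(obj2), ready(obj2), swims(obj2), visible(obj2), wooden(obj2)

Round 1 fires r1, r2, r3, r5, giving visible(obj2), large(obj2), flies(obj2), ready(obj2).
Round 2 fires r7, giving cold(obj2).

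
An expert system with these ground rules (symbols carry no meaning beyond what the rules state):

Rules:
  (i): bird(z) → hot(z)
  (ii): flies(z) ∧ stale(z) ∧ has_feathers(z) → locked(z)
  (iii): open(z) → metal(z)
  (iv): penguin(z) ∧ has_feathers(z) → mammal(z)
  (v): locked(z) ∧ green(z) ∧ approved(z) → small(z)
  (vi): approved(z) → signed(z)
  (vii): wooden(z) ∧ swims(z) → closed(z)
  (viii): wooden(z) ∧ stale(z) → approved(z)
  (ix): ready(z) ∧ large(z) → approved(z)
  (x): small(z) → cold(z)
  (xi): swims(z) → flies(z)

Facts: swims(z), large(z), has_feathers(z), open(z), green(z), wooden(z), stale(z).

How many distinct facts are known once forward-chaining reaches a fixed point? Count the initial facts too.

15

Round 1: (iii) [open(z) → metal(z)]; (vii) [wooden(z) ∧ swims(z) → closed(z)]; (viii) [wooden(z) ∧ stale(z) → approved(z)]; (xi) [swims(z) → flies(z)]. New: metal(z), closed(z), approved(z), flies(z).
Round 2: (ii) [flies(z) ∧ stale(z) ∧ has_feathers(z) → locked(z)]; (vi) [approved(z) → signed(z)]. New: locked(z), signed(z).
Round 3: (v) [locked(z) ∧ green(z) ∧ approved(z) → small(z)]. New: small(z).
Round 4: (x) [small(z) → cold(z)]. New: cold(z).
Closure: {approved(z), closed(z), cold(z), flies(z), green(z), has_feathers(z), large(z), locked(z), metal(z), open(z), signed(z), small(z), stale(z), swims(z), wooden(z)} — 15 facts.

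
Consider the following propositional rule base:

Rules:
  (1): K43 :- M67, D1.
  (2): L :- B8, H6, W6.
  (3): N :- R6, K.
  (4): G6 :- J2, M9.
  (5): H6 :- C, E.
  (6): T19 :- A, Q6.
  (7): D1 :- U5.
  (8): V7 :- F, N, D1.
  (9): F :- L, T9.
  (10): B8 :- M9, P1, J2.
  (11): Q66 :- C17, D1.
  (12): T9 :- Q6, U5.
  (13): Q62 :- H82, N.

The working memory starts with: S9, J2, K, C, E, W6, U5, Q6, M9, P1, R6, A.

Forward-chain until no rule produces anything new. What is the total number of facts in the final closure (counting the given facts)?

22

Round 1 — (3), (4), (5), (6), (7), (10), (12), derive N, G6, H6, T19, D1, B8, T9.
Round 2 — (2), derive L.
Round 3 — (9), derive F.
Round 4 — (8), derive V7.
Closure: {A, B8, C, D1, E, F, G6, H6, J2, K, L, M9, N, P1, Q6, R6, S9, T19, T9, U5, V7, W6} — 22 facts.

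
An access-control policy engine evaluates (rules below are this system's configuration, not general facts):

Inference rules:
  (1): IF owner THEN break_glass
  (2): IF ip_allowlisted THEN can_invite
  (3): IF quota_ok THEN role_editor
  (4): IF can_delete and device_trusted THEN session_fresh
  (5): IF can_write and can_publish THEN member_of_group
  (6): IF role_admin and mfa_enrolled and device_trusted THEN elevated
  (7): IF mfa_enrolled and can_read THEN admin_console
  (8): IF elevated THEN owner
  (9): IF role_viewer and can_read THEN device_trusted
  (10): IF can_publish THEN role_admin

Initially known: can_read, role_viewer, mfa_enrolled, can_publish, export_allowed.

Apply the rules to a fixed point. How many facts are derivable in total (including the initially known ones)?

[1] (7) [IF mfa_enrolled and can_read THEN admin_console]; (9) [IF role_viewer and can_read THEN device_trusted]; (10) [IF can_publish THEN role_admin]. ⇒ new: admin_console, device_trusted, role_admin.
[2] (6) [IF role_admin and mfa_enrolled and device_trusted THEN elevated]. ⇒ new: elevated.
[3] (8) [IF elevated THEN owner]. ⇒ new: owner.
[4] (1) [IF owner THEN break_glass]. ⇒ new: break_glass.
Closure: {admin_console, break_glass, can_publish, can_read, device_trusted, elevated, export_allowed, mfa_enrolled, owner, role_admin, role_viewer} — 11 facts.

11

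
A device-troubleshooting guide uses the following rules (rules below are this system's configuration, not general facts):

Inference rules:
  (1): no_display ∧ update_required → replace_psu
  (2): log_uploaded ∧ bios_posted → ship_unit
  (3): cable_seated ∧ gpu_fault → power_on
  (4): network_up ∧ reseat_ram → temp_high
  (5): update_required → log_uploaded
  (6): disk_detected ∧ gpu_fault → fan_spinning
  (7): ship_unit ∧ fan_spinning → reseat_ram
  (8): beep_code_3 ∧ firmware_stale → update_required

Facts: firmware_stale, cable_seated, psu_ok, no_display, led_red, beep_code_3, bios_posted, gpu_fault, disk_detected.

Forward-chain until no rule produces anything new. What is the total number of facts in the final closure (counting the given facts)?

Round 1 fires (3), (6), (8), giving power_on, fan_spinning, update_required.
Round 2 fires (1), (5), giving replace_psu, log_uploaded.
Round 3 fires (2), giving ship_unit.
Round 4 fires (7), giving reseat_ram.
Closure: {beep_code_3, bios_posted, cable_seated, disk_detected, fan_spinning, firmware_stale, gpu_fault, led_red, log_uploaded, no_display, power_on, psu_ok, replace_psu, reseat_ram, ship_unit, update_required} — 16 facts.

16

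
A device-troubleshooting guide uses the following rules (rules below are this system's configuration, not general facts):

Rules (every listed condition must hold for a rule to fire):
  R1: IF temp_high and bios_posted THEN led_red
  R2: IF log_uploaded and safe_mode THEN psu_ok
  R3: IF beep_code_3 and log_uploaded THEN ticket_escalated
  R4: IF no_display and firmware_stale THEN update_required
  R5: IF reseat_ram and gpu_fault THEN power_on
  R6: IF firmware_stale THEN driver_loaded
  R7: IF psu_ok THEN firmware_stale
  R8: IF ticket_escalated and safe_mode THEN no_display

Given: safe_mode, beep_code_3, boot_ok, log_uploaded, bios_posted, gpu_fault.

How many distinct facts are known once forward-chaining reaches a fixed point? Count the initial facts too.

12

[1] R2 [IF log_uploaded and safe_mode THEN psu_ok]; R3 [IF beep_code_3 and log_uploaded THEN ticket_escalated]. ⇒ new: psu_ok, ticket_escalated.
[2] R7 [IF psu_ok THEN firmware_stale]; R8 [IF ticket_escalated and safe_mode THEN no_display]. ⇒ new: firmware_stale, no_display.
[3] R4 [IF no_display and firmware_stale THEN update_required]; R6 [IF firmware_stale THEN driver_loaded]. ⇒ new: update_required, driver_loaded.
Closure: {beep_code_3, bios_posted, boot_ok, driver_loaded, firmware_stale, gpu_fault, log_uploaded, no_display, psu_ok, safe_mode, ticket_escalated, update_required} — 12 facts.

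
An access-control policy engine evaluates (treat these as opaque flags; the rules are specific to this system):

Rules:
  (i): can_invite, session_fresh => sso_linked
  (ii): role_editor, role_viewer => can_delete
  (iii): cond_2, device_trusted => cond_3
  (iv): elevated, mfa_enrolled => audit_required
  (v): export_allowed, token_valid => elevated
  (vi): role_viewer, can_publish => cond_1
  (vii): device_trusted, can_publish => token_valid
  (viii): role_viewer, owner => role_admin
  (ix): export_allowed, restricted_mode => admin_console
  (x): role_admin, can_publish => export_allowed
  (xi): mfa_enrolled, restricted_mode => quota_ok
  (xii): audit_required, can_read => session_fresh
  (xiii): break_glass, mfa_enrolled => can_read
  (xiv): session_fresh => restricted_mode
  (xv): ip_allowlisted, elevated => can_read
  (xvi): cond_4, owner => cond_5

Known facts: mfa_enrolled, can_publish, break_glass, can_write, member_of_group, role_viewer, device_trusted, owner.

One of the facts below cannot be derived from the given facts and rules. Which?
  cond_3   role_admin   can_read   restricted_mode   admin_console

[1] (vi) [role_viewer, can_publish => cond_1]; (vii) [device_trusted, can_publish => token_valid]; (viii) [role_viewer, owner => role_admin]; (xiii) [break_glass, mfa_enrolled => can_read]. ⇒ new: cond_1, token_valid, role_admin, can_read.
[2] (x) [role_admin, can_publish => export_allowed]. ⇒ new: export_allowed.
[3] (v) [export_allowed, token_valid => elevated]. ⇒ new: elevated.
[4] (iv) [elevated, mfa_enrolled => audit_required]. ⇒ new: audit_required.
[5] (xii) [audit_required, can_read => session_fresh]. ⇒ new: session_fresh.
[6] (xiv) [session_fresh => restricted_mode]. ⇒ new: restricted_mode.
[7] (ix) [export_allowed, restricted_mode => admin_console]; (xi) [mfa_enrolled, restricted_mode => quota_ok]. ⇒ new: admin_console, quota_ok.
Derived: restricted_mode (round 6), can_read (round 1), role_admin (round 1), admin_console (round 7). cond_3 never appears in any round.

cond_3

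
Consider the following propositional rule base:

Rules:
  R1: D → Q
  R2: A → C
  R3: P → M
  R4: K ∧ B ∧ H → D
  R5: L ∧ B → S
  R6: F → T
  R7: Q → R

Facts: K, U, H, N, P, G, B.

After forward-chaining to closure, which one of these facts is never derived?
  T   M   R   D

[1] R3 [P → M]; R4 [K ∧ B ∧ H → D]. ⇒ new: M, D.
[2] R1 [D → Q]. ⇒ new: Q.
[3] R7 [Q → R]. ⇒ new: R.
Derived: D (round 1), R (round 3), M (round 1). T never appears in any round.

T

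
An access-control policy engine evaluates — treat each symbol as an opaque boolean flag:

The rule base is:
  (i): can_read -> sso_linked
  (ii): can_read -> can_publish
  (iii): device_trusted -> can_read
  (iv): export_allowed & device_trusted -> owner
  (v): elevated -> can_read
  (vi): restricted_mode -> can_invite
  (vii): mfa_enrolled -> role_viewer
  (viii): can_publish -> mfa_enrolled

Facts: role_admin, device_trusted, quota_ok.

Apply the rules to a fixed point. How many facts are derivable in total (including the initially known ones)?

Round 1: (iii) [device_trusted -> can_read]. New: can_read.
Round 2: (i) [can_read -> sso_linked]; (ii) [can_read -> can_publish]. New: sso_linked, can_publish.
Round 3: (viii) [can_publish -> mfa_enrolled]. New: mfa_enrolled.
Round 4: (vii) [mfa_enrolled -> role_viewer]. New: role_viewer.
Closure: {can_publish, can_read, device_trusted, mfa_enrolled, quota_ok, role_admin, role_viewer, sso_linked} — 8 facts.

8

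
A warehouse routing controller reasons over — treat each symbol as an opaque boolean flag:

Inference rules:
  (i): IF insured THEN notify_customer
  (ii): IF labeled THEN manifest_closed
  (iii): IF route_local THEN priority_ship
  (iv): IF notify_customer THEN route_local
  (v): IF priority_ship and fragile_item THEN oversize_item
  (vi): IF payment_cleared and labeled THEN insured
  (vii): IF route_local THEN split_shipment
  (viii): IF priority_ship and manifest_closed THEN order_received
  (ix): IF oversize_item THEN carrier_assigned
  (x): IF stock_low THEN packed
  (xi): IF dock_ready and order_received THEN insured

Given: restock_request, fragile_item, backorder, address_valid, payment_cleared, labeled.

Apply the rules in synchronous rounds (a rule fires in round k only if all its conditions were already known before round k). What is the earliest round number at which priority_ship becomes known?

Round 1: (ii) [IF labeled THEN manifest_closed]; (vi) [IF payment_cleared and labeled THEN insured]. Adds manifest_closed, insured.
Round 2: (i) [IF insured THEN notify_customer]. Adds notify_customer.
Round 3: (iv) [IF notify_customer THEN route_local]. Adds route_local.
Round 4: (iii) [IF route_local THEN priority_ship]; (vii) [IF route_local THEN split_shipment]. Adds priority_ship, split_shipment.
priority_ship first appears in round 4.

4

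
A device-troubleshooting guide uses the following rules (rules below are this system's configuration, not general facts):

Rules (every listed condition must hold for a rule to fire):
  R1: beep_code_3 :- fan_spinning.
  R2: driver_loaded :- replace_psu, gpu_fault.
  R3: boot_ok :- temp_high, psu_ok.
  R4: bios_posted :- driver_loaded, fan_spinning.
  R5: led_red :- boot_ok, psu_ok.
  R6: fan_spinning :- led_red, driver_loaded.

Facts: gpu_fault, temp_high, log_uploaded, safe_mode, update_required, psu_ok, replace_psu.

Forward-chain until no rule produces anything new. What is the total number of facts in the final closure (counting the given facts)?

13

Round 1: R2 [driver_loaded :- replace_psu, gpu_fault.]; R3 [boot_ok :- temp_high, psu_ok.]. Adds driver_loaded, boot_ok.
Round 2: R5 [led_red :- boot_ok, psu_ok.]. Adds led_red.
Round 3: R6 [fan_spinning :- led_red, driver_loaded.]. Adds fan_spinning.
Round 4: R1 [beep_code_3 :- fan_spinning.]; R4 [bios_posted :- driver_loaded, fan_spinning.]. Adds beep_code_3, bios_posted.
Closure: {beep_code_3, bios_posted, boot_ok, driver_loaded, fan_spinning, gpu_fault, led_red, log_uploaded, psu_ok, replace_psu, safe_mode, temp_high, update_required} — 13 facts.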